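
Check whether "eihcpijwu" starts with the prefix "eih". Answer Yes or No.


Input string: 'eihcpijwu'
Prefix to check: 'eih'
First 3 characters of input: 'eih'
Match: True
Result: Yes


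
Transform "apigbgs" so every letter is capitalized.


Input string: 'apigbgs'
Operation: convert each letter to uppercase
Mapping: 'a'->'A', 'p'->'P', 'i'->'I', 'g'->'G', 'b'->'B', 'g'->'G', 's'->'S'
Result: APIGBGS


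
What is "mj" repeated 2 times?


Input string: 'mj'
Operation: repeat 2 times
Concatenation: 'mj' + 'mj'
Result: mjmj


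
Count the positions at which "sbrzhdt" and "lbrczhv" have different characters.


String 1: 'sbrzhdt'
String 2: 'lbrczhv'
Compare each position: pos 0: 's'!='l', pos 1: 'b'=='b', pos 2: 'r'=='r', pos 3: 'z'!='c', pos 4: 'h'!='z', pos 5: 'd'!='h', pos 6: 't'!='v'
Differing positions: 5
Hamming distance: 5


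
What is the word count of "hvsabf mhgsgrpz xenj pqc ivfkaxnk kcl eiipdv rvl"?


Input string: 'hvsabf mhgsgrpz xenj pqc ivfkaxnk kcl eiipdv rvl'
Operation: split by spaces
Words found: 'hvsabf', 'mhgsgrpz', 'xenj', 'pqc', 'ivfkaxnk', 'kcl', 'eiipdv', 'rvl'
Word count: 8


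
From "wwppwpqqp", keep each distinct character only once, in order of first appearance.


Input: 'wwppwpqqp'
Operation: keep first occurrence of each character
Scan: s[0]='w' new -> keep; s[1]='w' seen -> skip; s[2]='p' new -> keep; s[3]='p' seen -> skip; s[4]='w' seen -> skip; s[5]='p' seen -> skip; s[6]='q' new -> keep; s[7]='q' seen -> skip; s[8]='p' seen -> skip
Result: wpq


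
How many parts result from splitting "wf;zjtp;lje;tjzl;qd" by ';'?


Input string: 'wf;zjtp;lje;tjzl;qd'
Delimiter: ';'
Split result: 'wf', 'zjtp', 'lje', 'tjzl', 'qd'
Number of parts: 5


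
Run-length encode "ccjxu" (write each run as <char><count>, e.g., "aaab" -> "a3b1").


Input: 'ccjxu'
Operation: identify consecutive runs
Runs: 'cc' -> c2, 'j' -> j1, 'x' -> x1, 'u' -> u1
Encoded: c2j1x1u1


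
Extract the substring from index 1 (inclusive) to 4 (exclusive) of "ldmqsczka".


Input string: 'ldmqsczka'
Operation: slice [1:4]
Extract characters: s[1]='d', s[2]='m', s[3]='q'
Result: dmq


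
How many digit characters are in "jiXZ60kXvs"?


Input string: 'jiXZ60kXvs'
Operation: count digit characters (0-9)
Scan: 'j', 'i', 'X', 'Z', '6'(digit), '0'(digit), 'k', 'X', 'v', 's'
Digits found: 2
Result: 2


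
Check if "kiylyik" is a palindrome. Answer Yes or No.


Input string: 'kiylyik'
Reversed: 'kiylyik'
Compare pairs: s[0]='k' vs s[6]='k' (match), s[1]='i' vs s[5]='i' (match), s[2]='y' vs s[4]='y' (match)
Palindrome: Yes


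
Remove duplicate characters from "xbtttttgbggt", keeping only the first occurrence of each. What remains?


Input: 'xbtttttgbggt'
Operation: keep first occurrence of each character
Scan: s[0]='x' new -> keep; s[1]='b' new -> keep; s[2]='t' new -> keep; s[3]='t' seen -> skip; s[4]='t' seen -> skip; s[5]='t' seen -> skip; s[6]='t' seen -> skip; s[7]='g' new -> keep; s[8]='b' seen -> skip; s[9]='g' seen -> skip; s[10]='g' seen -> skip; s[11]='t' seen -> skip
Result: xbtg


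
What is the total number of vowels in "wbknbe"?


Input string: 'wbknbe'
Operation: count vowels (a, e, i, o, u)
Scan: s[0]='w', s[1]='b', s[2]='k', s[3]='n', s[4]='b', s[5]='e' (vowel)
Vowels found: 1
Result: 1


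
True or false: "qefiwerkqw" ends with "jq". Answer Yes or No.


Input string: 'qefiwerkqw'
Suffix to check: 'jq'
Last 2 characters of input: 'qw'
Match: False
Result: No


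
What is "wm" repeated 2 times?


Input string: 'wm'
Operation: repeat 2 times
Concatenation: 'wm' + 'wm'
Result: wmwm


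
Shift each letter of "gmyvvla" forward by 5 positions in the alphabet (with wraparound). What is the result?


Input: 'gmyvvla', shift = 5
Operation: for each letter, (position + 5) mod 26
Mapping: 'g'(6+5=11)->'l', 'm'(12+5=17)->'r', 'y'(24+5=29, 29 mod 26=3)->'d', 'v'(21+5=26, 26 mod 26=0)->'a', 'v'(21+5=26, 26 mod 26=0)->'a', 'l'(11+5=16)->'q', 'a'(0+5=5)->'f'
Result: lrdaaqf


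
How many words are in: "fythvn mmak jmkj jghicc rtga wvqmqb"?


Input string: 'fythvn mmak jmkj jghicc rtga wvqmqb'
Operation: split by spaces
Words found: 'fythvn', 'mmak', 'jmkj', 'jghicc', 'rtga', 'wvqmqb'
Word count: 6


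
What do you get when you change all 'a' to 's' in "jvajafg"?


Input string: 'jvajafg'
Operation: replace 'a' with 's'
Positions of 'a': 2, 4
After replacement: jvsjsfg


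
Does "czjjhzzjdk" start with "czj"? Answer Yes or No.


Input string: 'czjjhzzjdk'
Prefix to check: 'czj'
First 3 characters of input: 'czj'
Match: True
Result: Yes


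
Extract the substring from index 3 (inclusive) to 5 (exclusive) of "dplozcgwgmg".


Input string: 'dplozcgwgmg'
Operation: slice [3:5]
Extract characters: s[3]='o', s[4]='z'
Result: oz


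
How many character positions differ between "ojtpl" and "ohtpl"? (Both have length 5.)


String 1: 'ojtpl'
String 2: 'ohtpl'
Compare each position: pos 0: 'o'=='o', pos 1: 'j'!='h', pos 2: 't'=='t', pos 3: 'p'=='p', pos 4: 'l'=='l'
Differing positions: 1
Hamming distance: 1


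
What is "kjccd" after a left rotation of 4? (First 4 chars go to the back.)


Input: 'kjccd', shift = 4
Operation: split at index 4 and swap parts
Front part s[0:4] = 'kjcc'
Back part s[4:] = 'd'
Rotated = back + front = 'd' + 'kjcc'
Result: dkjcc


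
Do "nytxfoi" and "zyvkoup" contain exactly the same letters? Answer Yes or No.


String 1: 'nytxfoi' -> sorted: 'finotxy'
String 2: 'zyvkoup' -> sorted: 'kopuvyz'
Compare sorted forms: 'finotxy' != 'kopuvyz'
Anagram: No


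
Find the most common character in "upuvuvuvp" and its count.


Input: 'upuvuvuvp'
Operation: tally each character
Counts: 'p':2, 'u':4, 'v':3
Maximum: 'u' appears 4 times


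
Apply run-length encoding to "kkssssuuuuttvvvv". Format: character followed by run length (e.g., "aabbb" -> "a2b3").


Input: 'kkssssuuuuttvvvv'
Operation: identify consecutive runs
Runs: 'kk' -> k2, 'ssss' -> s4, 'uuuu' -> u4, 'tt' -> t2, 'vvvv' -> v4
Encoded: k2s4u4t2v4


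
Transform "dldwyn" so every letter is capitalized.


Input string: 'dldwyn'
Operation: convert each letter to uppercase
Mapping: 'd'->'D', 'l'->'L', 'd'->'D', 'w'->'W', 'y'->'Y', 'n'->'N'
Result: DLDWYN


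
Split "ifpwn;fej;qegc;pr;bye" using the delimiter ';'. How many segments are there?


Input string: 'ifpwn;fej;qegc;pr;bye'
Delimiter: ';'
Split result: 'ifpwn', 'fej', 'qegc', 'pr', 'bye'
Number of parts: 5


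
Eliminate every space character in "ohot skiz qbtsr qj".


Input string: 'ohot skiz qbtsr qj'
Operation: remove all spaces
Words: 'ohot', 'skiz', 'qbtsr', 'qj'
Join without spaces: ohotskizqbtsrqj


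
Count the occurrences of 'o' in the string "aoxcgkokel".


Input string: 'aoxcgkokel'
Target character: 'o'
Scan each position: s[1]='o', s[6]='o'
Matches found at indices: 1, 6
Total: 2


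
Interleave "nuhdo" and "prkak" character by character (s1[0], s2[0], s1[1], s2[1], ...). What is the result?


String 1: 'nuhdo'
String 2: 'prkak'
Operation: alternate characters
Pairs: 'n'+'p', 'u'+'r', 'h'+'k', 'd'+'a', 'o'+'k'
Result: npurhkdaok


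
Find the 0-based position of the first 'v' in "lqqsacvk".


Input string: 'lqqsacvk'
Target: 'v'
Scanning left to right: s[0]='l', s[1]='q', s[2]='q', s[3]='s', s[4]='a', s[5]='c', s[6]='v'
First match at index: 6


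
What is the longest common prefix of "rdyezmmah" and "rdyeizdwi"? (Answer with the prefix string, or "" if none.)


String 1: 'rdyezmmah'
String 2: 'rdyeizdwi'
Compare position by position:
pos 0: 'r' vs 'r' match
pos 1: 'd' vs 'd' match
pos 2: 'y' vs 'y' match
pos 3: 'e' vs 'e' match
pos 4: 'z' vs 'i' differ -> stop
Longest common prefix: "rdye" (length 4)


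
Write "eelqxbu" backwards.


Input string: 'eelqxbu'
Operation: reverse character order
Original order: 'e' -> 'e' -> 'l' -> 'q' -> 'x' -> 'b' -> 'u'
Reversed order: 'u' -> 'b' -> 'x' -> 'q' -> 'l' -> 'e' -> 'e'
Result: ubxqlee


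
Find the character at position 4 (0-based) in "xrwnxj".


Input string: 'xrwnxj'
Operation: get character at index 4
Index mapping: s[0]='x', s[1]='r', s[2]='w', s[3]='n', s[4]='x'
Result: 'x'


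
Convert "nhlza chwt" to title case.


Input string: 'nhlza chwt'
Operation: capitalize first letter of each word
Word transformations: 'nhlza'->'Nhlza', 'chwt'->'Chwt'
Result: Nhlza Chwt


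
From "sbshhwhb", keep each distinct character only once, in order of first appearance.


Input: 'sbshhwhb'
Operation: keep first occurrence of each character
Scan: s[0]='s' new -> keep; s[1]='b' new -> keep; s[2]='s' seen -> skip; s[3]='h' new -> keep; s[4]='h' seen -> skip; s[5]='w' new -> keep; s[6]='h' seen -> skip; s[7]='b' seen -> skip
Result: sbhw


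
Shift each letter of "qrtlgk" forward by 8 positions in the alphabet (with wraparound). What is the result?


Input: 'qrtlgk', shift = 8
Operation: for each letter, (position + 8) mod 26
Mapping: 'q'(16+8=24)->'y', 'r'(17+8=25)->'z', 't'(19+8=27, 27 mod 26=1)->'b', 'l'(11+8=19)->'t', 'g'(6+8=14)->'o', 'k'(10+8=18)->'s'
Result: yzbtos


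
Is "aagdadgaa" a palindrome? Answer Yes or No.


Input string: 'aagdadgaa'
Reversed: 'aagdadgaa'
Compare pairs: s[0]='a' vs s[8]='a' (match), s[1]='a' vs s[7]='a' (match), s[2]='g' vs s[6]='g' (match), s[3]='d' vs s[5]='d' (match)
Palindrome: Yes


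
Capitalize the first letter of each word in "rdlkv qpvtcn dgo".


Input string: 'rdlkv qpvtcn dgo'
Operation: capitalize first letter of each word
Word transformations: 'rdlkv'->'Rdlkv', 'qpvtcn'->'Qpvtcn', 'dgo'->'Dgo'
Result: Rdlkv Qpvtcn Dgo


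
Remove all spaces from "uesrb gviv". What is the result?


Input string: 'uesrb gviv'
Operation: remove all spaces
Words: 'uesrb', 'gviv'
Join without spaces: uesrbgviv


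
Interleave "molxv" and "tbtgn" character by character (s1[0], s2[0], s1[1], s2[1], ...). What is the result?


String 1: 'molxv'
String 2: 'tbtgn'
Operation: alternate characters
Pairs: 'm'+'t', 'o'+'b', 'l'+'t', 'x'+'g', 'v'+'n'
Result: mtobltxgvn


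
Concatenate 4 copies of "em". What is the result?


Input string: 'em'
Operation: repeat 4 times
Concatenation: 'em' + 'em' + 'em' + 'em'
Result: emememem


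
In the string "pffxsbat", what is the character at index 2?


Input string: 'pffxsbat'
Operation: get character at index 2
Index mapping: s[0]='p', s[1]='f', s[2]='f'
Result: 'f'


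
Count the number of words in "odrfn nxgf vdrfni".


Input string: 'odrfn nxgf vdrfni'
Operation: split by spaces
Words found: 'odrfn', 'nxgf', 'vdrfni'
Word count: 3


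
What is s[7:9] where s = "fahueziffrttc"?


Input string: 'fahueziffrttc'
Operation: slice [7:9]
Extract characters: s[7]='f', s[8]='f'
Result: ff


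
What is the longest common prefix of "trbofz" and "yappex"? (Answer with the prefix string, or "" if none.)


String 1: 'trbofz'
String 2: 'yappex'
Compare position by position:
pos 0: 't' vs 'y' differ -> stop
Longest common prefix: "" (length 0)


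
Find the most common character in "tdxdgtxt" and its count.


Input: 'tdxdgtxt'
Operation: tally each character
Counts: 'd':2, 'g':1, 't':3, 'x':2
Maximum: 't' appears 3 times


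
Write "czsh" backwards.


Input string: 'czsh'
Operation: reverse character order
Original order: 'c' -> 'z' -> 's' -> 'h'
Reversed order: 'h' -> 's' -> 'z' -> 'c'
Result: hszc


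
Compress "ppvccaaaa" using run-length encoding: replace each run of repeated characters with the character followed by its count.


Input: 'ppvccaaaa'
Operation: identify consecutive runs
Runs: 'pp' -> p2, 'v' -> v1, 'cc' -> c2, 'aaaa' -> a4
Encoded: p2v1c2a4


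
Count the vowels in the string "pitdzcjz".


Input string: 'pitdzcjz'
Operation: count vowels (a, e, i, o, u)
Scan: s[0]='p', s[1]='i' (vowel), s[2]='t', s[3]='d', s[4]='z', s[5]='c', s[6]='j', s[7]='z'
Vowels found: 1
Result: 1


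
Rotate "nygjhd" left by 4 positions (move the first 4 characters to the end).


Input: 'nygjhd', shift = 4
Operation: split at index 4 and swap parts
Front part s[0:4] = 'nygj'
Back part s[4:] = 'hd'
Rotated = back + front = 'hd' + 'nygj'
Result: hdnygj


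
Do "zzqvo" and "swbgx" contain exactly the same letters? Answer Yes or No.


String 1: 'zzqvo' -> sorted: 'oqvzz'
String 2: 'swbgx' -> sorted: 'bgswx'
Compare sorted forms: 'oqvzz' != 'bgswx'
Anagram: No


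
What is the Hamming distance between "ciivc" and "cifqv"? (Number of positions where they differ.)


String 1: 'ciivc'
String 2: 'cifqv'
Compare each position: pos 0: 'c'=='c', pos 1: 'i'=='i', pos 2: 'i'!='f', pos 3: 'v'!='q', pos 4: 'c'!='v'
Differing positions: 3
Hamming distance: 3


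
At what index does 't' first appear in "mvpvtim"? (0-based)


Input string: 'mvpvtim'
Target: 't'
Scanning left to right: s[0]='m', s[1]='v', s[2]='p', s[3]='v', s[4]='t'
First match at index: 4


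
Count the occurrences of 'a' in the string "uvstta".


Input string: 'uvstta'
Target character: 'a'
Scan each position: s[5]='a'
Matches found at indices: 5
Total: 1


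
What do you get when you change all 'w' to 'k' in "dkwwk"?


Input string: 'dkwwk'
Operation: replace 'w' with 'k'
Positions of 'w': 2, 3
After replacement: dkkkk


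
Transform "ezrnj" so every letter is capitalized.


Input string: 'ezrnj'
Operation: convert each letter to uppercase
Mapping: 'e'->'E', 'z'->'Z', 'r'->'R', 'n'->'N', 'j'->'J'
Result: EZRNJ


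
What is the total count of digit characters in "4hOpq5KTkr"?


Input string: '4hOpq5KTkr'
Operation: count digit characters (0-9)
Scan: '4'(digit), 'h', 'O', 'p', 'q', '5'(digit), 'K', 'T', 'k', 'r'
Digits found: 2
Result: 2


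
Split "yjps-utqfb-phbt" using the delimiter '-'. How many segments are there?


Input string: 'yjps-utqfb-phbt'
Delimiter: '-'
Split result: 'yjps', 'utqfb', 'phbt'
Number of parts: 3


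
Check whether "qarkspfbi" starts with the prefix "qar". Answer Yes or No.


Input string: 'qarkspfbi'
Prefix to check: 'qar'
First 3 characters of input: 'qar'
Match: True
Result: Yes


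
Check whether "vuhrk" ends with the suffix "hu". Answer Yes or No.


Input string: 'vuhrk'
Suffix to check: 'hu'
Last 2 characters of input: 'rk'
Match: False
Result: No


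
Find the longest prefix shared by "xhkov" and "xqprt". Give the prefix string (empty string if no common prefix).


String 1: 'xhkov'
String 2: 'xqprt'
Compare position by position:
pos 0: 'x' vs 'x' match
pos 1: 'h' vs 'q' differ -> stop
Longest common prefix: "x" (length 1)


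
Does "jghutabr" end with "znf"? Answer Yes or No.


Input string: 'jghutabr'
Suffix to check: 'znf'
Last 3 characters of input: 'abr'
Match: False
Result: No


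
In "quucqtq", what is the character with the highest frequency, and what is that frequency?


Input: 'quucqtq'
Operation: tally each character
Counts: 'c':1, 'q':3, 't':1, 'u':2
Maximum: 'q' appears 3 times


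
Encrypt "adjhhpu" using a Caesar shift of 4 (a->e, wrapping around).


Input: 'adjhhpu', shift = 4
Operation: for each letter, (position + 4) mod 26
Mapping: 'a'(0+4=4)->'e', 'd'(3+4=7)->'h', 'j'(9+4=13)->'n', 'h'(7+4=11)->'l', 'h'(7+4=11)->'l', 'p'(15+4=19)->'t', 'u'(20+4=24)->'y'
Result: ehnllty


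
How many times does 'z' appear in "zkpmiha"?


Input string: 'zkpmiha'
Target character: 'z'
Scan each position: s[0]='z'
Matches found at indices: 0
Total: 1


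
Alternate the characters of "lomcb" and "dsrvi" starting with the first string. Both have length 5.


String 1: 'lomcb'
String 2: 'dsrvi'
Operation: alternate characters
Pairs: 'l'+'d', 'o'+'s', 'm'+'r', 'c'+'v', 'b'+'i'
Result: ldosmrcvbi


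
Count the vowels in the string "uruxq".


Input string: 'uruxq'
Operation: count vowels (a, e, i, o, u)
Scan: s[0]='u' (vowel), s[1]='r', s[2]='u' (vowel), s[3]='x', s[4]='q'
Vowels found: 2
Result: 2


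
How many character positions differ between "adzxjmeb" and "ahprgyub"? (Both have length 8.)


String 1: 'adzxjmeb'
String 2: 'ahprgyub'
Compare each position: pos 0: 'a'=='a', pos 1: 'd'!='h', pos 2: 'z'!='p', pos 3: 'x'!='r', pos 4: 'j'!='g', pos 5: 'm'!='y', pos 6: 'e'!='u', pos 7: 'b'=='b'
Differing positions: 6
Hamming distance: 6


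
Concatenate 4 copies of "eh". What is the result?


Input string: 'eh'
Operation: repeat 4 times
Concatenation: 'eh' + 'eh' + 'eh' + 'eh'
Result: eheheheh


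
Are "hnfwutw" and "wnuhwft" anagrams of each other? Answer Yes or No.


String 1: 'hnfwutw' -> sorted: 'fhntuww'
String 2: 'wnuhwft' -> sorted: 'fhntuww'
Compare sorted forms: 'fhntuww' == 'fhntuww'
Anagram: Yes


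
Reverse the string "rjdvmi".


Input string: 'rjdvmi'
Operation: reverse character order
Original order: 'r' -> 'j' -> 'd' -> 'v' -> 'm' -> 'i'
Reversed order: 'i' -> 'm' -> 'v' -> 'd' -> 'j' -> 'r'
Result: imvdjr


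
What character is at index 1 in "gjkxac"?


Input string: 'gjkxac'
Operation: get character at index 1
Index mapping: s[0]='g', s[1]='j'
Result: 'j'


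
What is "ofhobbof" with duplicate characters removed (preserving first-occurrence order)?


Input: 'ofhobbof'
Operation: keep first occurrence of each character
Scan: s[0]='o' new -> keep; s[1]='f' new -> keep; s[2]='h' new -> keep; s[3]='o' seen -> skip; s[4]='b' new -> keep; s[5]='b' seen -> skip; s[6]='o' seen -> skip; s[7]='f' seen -> skip
Result: ofhb


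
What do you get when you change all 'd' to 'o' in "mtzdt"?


Input string: 'mtzdt'
Operation: replace 'd' with 'o'
Positions of 'd': 3
After replacement: mtzot


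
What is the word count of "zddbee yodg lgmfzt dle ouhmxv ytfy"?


Input string: 'zddbee yodg lgmfzt dle ouhmxv ytfy'
Operation: split by spaces
Words found: 'zddbee', 'yodg', 'lgmfzt', 'dle', 'ouhmxv', 'ytfy'
Word count: 6


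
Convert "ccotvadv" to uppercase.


Input string: 'ccotvadv'
Operation: convert each letter to uppercase
Mapping: 'c'->'C', 'c'->'C', 'o'->'O', 't'->'T', 'v'->'V', 'a'->'A', 'd'->'D', 'v'->'V'
Result: CCOTVADV


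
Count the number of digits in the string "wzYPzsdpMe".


Input string: 'wzYPzsdpMe'
Operation: count digit characters (0-9)
Scan: 'w', 'z', 'Y', 'P', 'z', 's', 'd', 'p', 'M', 'e'
Digits found: 0
Result: 0


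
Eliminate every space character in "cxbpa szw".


Input string: 'cxbpa szw'
Operation: remove all spaces
Words: 'cxbpa', 'szw'
Join without spaces: cxbpaszw


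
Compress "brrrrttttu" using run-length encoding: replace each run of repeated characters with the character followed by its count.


Input: 'brrrrttttu'
Operation: identify consecutive runs
Runs: 'b' -> b1, 'rrrr' -> r4, 'tttt' -> t4, 'u' -> u1
Encoded: b1r4t4u1


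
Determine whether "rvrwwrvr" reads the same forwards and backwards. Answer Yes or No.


Input string: 'rvrwwrvr'
Reversed: 'rvrwwrvr'
Compare pairs: s[0]='r' vs s[7]='r' (match), s[1]='v' vs s[6]='v' (match), s[2]='r' vs s[5]='r' (match), s[3]='w' vs s[4]='w' (match)
Palindrome: Yes


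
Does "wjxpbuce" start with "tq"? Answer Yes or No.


Input string: 'wjxpbuce'
Prefix to check: 'tq'
First 2 characters of input: 'wj'
Match: False
Result: No


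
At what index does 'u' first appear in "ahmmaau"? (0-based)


Input string: 'ahmmaau'
Target: 'u'
Scanning left to right: s[0]='a', s[1]='h', s[2]='m', s[3]='m', s[4]='a', s[5]='a', s[6]='u'
First match at index: 6


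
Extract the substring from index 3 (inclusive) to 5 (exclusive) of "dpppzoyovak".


Input string: 'dpppzoyovak'
Operation: slice [3:5]
Extract characters: s[3]='p', s[4]='z'
Result: pz


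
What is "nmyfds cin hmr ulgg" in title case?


Input string: 'nmyfds cin hmr ulgg'
Operation: capitalize first letter of each word
Word transformations: 'nmyfds'->'Nmyfds', 'cin'->'Cin', 'hmr'->'Hmr', 'ulgg'->'Ulgg'
Result: Nmyfds Cin Hmr Ulgg


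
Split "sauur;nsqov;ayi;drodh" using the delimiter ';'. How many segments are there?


Input string: 'sauur;nsqov;ayi;drodh'
Delimiter: ';'
Split result: 'sauur', 'nsqov', 'ayi', 'drodh'
Number of parts: 4


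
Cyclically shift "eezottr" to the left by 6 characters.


Input: 'eezottr', shift = 6
Operation: split at index 6 and swap parts
Front part s[0:6] = 'eezott'
Back part s[6:] = 'r'
Rotated = back + front = 'r' + 'eezott'
Result: reezott


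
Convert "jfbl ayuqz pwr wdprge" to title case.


Input string: 'jfbl ayuqz pwr wdprge'
Operation: capitalize first letter of each word
Word transformations: 'jfbl'->'Jfbl', 'ayuqz'->'Ayuqz', 'pwr'->'Pwr', 'wdprge'->'Wdprge'
Result: Jfbl Ayuqz Pwr Wdprge


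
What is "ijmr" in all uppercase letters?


Input string: 'ijmr'
Operation: convert each letter to uppercase
Mapping: 'i'->'I', 'j'->'J', 'm'->'M', 'r'->'R'
Result: IJMR


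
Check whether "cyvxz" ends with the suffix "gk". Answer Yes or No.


Input string: 'cyvxz'
Suffix to check: 'gk'
Last 2 characters of input: 'xz'
Match: False
Result: No


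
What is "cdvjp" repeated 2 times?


Input string: 'cdvjp'
Operation: repeat 2 times
Concatenation: 'cdvjp' + 'cdvjp'
Result: cdvjpcdvjp


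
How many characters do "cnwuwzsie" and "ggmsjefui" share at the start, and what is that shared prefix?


String 1: 'cnwuwzsie'
String 2: 'ggmsjefui'
Compare position by position:
pos 0: 'c' vs 'g' differ -> stop
Longest common prefix: "" (length 0)


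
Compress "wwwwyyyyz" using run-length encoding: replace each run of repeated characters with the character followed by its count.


Input: 'wwwwyyyyz'
Operation: identify consecutive runs
Runs: 'wwww' -> w4, 'yyyy' -> y4, 'z' -> z1
Encoded: w4y4z1


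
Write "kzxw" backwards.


Input string: 'kzxw'
Operation: reverse character order
Original order: 'k' -> 'z' -> 'x' -> 'w'
Reversed order: 'w' -> 'x' -> 'z' -> 'k'
Result: wxzk


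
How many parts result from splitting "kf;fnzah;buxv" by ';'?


Input string: 'kf;fnzah;buxv'
Delimiter: ';'
Split result: 'kf', 'fnzah', 'buxv'
Number of parts: 3


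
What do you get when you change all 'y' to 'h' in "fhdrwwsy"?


Input string: 'fhdrwwsy'
Operation: replace 'y' with 'h'
Positions of 'y': 7
After replacement: fhdrwwsh


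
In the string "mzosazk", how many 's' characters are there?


Input string: 'mzosazk'
Target character: 's'
Scan each position: s[3]='s'
Matches found at indices: 3
Total: 1


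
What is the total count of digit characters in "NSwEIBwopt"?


Input string: 'NSwEIBwopt'
Operation: count digit characters (0-9)
Scan: 'N', 'S', 'w', 'E', 'I', 'B', 'w', 'o', 'p', 't'
Digits found: 0
Result: 0


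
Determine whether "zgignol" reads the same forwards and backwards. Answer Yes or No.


Input string: 'zgignol'
Reversed: 'longigz'
Compare pairs: s[0]='z' vs s[6]='l' (mismatch), s[1]='g' vs s[5]='o' (mismatch), s[2]='i' vs s[4]='n' (mismatch)
Palindrome: No


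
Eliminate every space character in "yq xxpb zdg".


Input string: 'yq xxpb zdg'
Operation: remove all spaces
Words: 'yq', 'xxpb', 'zdg'
Join without spaces: yqxxpbzdg


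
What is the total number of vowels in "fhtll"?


Input string: 'fhtll'
Operation: count vowels (a, e, i, o, u)
Scan: s[0]='f', s[1]='h', s[2]='t', s[3]='l', s[4]='l'
Vowels found: 0
Result: 0


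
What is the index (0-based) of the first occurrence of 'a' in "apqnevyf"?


Input string: 'apqnevyf'
Target: 'a'
Scanning left to right: s[0]='a'
First match at index: 0


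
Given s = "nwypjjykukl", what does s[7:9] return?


Input string: 'nwypjjykukl'
Operation: slice [7:9]
Extract characters: s[7]='k', s[8]='u'
Result: ku


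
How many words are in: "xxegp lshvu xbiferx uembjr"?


Input string: 'xxegp lshvu xbiferx uembjr'
Operation: split by spaces
Words found: 'xxegp', 'lshvu', 'xbiferx', 'uembjr'
Word count: 4


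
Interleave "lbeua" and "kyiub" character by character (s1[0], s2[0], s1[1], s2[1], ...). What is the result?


String 1: 'lbeua'
String 2: 'kyiub'
Operation: alternate characters
Pairs: 'l'+'k', 'b'+'y', 'e'+'i', 'u'+'u', 'a'+'b'
Result: lkbyeiuuab


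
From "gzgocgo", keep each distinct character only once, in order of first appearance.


Input: 'gzgocgo'
Operation: keep first occurrence of each character
Scan: s[0]='g' new -> keep; s[1]='z' new -> keep; s[2]='g' seen -> skip; s[3]='o' new -> keep; s[4]='c' new -> keep; s[5]='g' seen -> skip; s[6]='o' seen -> skip
Result: gzoc


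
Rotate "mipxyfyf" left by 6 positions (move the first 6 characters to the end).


Input: 'mipxyfyf', shift = 6
Operation: split at index 6 and swap parts
Front part s[0:6] = 'mipxyf'
Back part s[6:] = 'yf'
Rotated = back + front = 'yf' + 'mipxyf'
Result: yfmipxyf


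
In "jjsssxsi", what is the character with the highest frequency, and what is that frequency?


Input: 'jjsssxsi'
Operation: tally each character
Counts: 'i':1, 'j':2, 's':4, 'x':1
Maximum: 's' appears 4 times


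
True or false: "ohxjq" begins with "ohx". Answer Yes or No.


Input string: 'ohxjq'
Prefix to check: 'ohx'
First 3 characters of input: 'ohx'
Match: True
Result: Yes


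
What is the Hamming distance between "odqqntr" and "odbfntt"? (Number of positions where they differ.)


String 1: 'odqqntr'
String 2: 'odbfntt'
Compare each position: pos 0: 'o'=='o', pos 1: 'd'=='d', pos 2: 'q'!='b', pos 3: 'q'!='f', pos 4: 'n'=='n', pos 5: 't'=='t', pos 6: 'r'!='t'
Differing positions: 3
Hamming distance: 3


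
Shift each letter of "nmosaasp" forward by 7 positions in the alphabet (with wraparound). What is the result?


Input: 'nmosaasp', shift = 7
Operation: for each letter, (position + 7) mod 26
Mapping: 'n'(13+7=20)->'u', 'm'(12+7=19)->'t', 'o'(14+7=21)->'v', 's'(18+7=25)->'z', 'a'(0+7=7)->'h', 'a'(0+7=7)->'h', 's'(18+7=25)->'z', 'p'(15+7=22)->'w'
Result: utvzhhzw


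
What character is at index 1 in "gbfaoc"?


Input string: 'gbfaoc'
Operation: get character at index 1
Index mapping: s[0]='g', s[1]='b'
Result: 'b'


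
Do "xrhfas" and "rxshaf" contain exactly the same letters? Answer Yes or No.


String 1: 'xrhfas' -> sorted: 'afhrsx'
String 2: 'rxshaf' -> sorted: 'afhrsx'
Compare sorted forms: 'afhrsx' == 'afhrsx'
Anagram: Yes


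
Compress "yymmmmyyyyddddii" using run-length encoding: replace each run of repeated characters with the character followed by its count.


Input: 'yymmmmyyyyddddii'
Operation: identify consecutive runs
Runs: 'yy' -> y2, 'mmmm' -> m4, 'yyyy' -> y4, 'dddd' -> d4, 'ii' -> i2
Encoded: y2m4y4d4i2


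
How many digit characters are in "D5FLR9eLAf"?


Input string: 'D5FLR9eLAf'
Operation: count digit characters (0-9)
Scan: 'D', '5'(digit), 'F', 'L', 'R', '9'(digit), 'e', 'L', 'A', 'f'
Digits found: 2
Result: 2


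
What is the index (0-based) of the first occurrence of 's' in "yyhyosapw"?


Input string: 'yyhyosapw'
Target: 's'
Scanning left to right: s[0]='y', s[1]='y', s[2]='h', s[3]='y', s[4]='o', s[5]='s'
First match at index: 5


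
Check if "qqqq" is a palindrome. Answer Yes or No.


Input string: 'qqqq'
Reversed: 'qqqq'
Compare pairs: s[0]='q' vs s[3]='q' (match), s[1]='q' vs s[2]='q' (match)
Palindrome: Yes


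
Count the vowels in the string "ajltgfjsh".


Input string: 'ajltgfjsh'
Operation: count vowels (a, e, i, o, u)
Scan: s[0]='a' (vowel), s[1]='j', s[2]='l', s[3]='t', s[4]='g', s[5]='f', s[6]='j', s[7]='s', s[8]='h'
Vowels found: 1
Result: 1


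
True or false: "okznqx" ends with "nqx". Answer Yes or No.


Input string: 'okznqx'
Suffix to check: 'nqx'
Last 3 characters of input: 'nqx'
Match: True
Result: Yes


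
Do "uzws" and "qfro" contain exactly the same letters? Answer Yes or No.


String 1: 'uzws' -> sorted: 'suwz'
String 2: 'qfro' -> sorted: 'foqr'
Compare sorted forms: 'suwz' != 'foqr'
Anagram: No


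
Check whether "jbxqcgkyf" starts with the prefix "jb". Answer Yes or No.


Input string: 'jbxqcgkyf'
Prefix to check: 'jb'
First 2 characters of input: 'jb'
Match: True
Result: Yes


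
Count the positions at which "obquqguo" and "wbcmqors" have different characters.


String 1: 'obquqguo'
String 2: 'wbcmqors'
Compare each position: pos 0: 'o'!='w', pos 1: 'b'=='b', pos 2: 'q'!='c', pos 3: 'u'!='m', pos 4: 'q'=='q', pos 5: 'g'!='o', pos 6: 'u'!='r', pos 7: 'o'!='s'
Differing positions: 6
Hamming distance: 6


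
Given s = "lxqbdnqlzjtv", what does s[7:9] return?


Input string: 'lxqbdnqlzjtv'
Operation: slice [7:9]
Extract characters: s[7]='l', s[8]='z'
Result: lz


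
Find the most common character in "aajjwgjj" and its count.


Input: 'aajjwgjj'
Operation: tally each character
Counts: 'a':2, 'g':1, 'j':4, 'w':1
Maximum: 'j' appears 4 times


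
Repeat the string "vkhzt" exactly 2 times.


Input string: 'vkhzt'
Operation: repeat 2 times
Concatenation: 'vkhzt' + 'vkhzt'
Result: vkhztvkhzt


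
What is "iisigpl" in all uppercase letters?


Input string: 'iisigpl'
Operation: convert each letter to uppercase
Mapping: 'i'->'I', 'i'->'I', 's'->'S', 'i'->'I', 'g'->'G', 'p'->'P', 'l'->'L'
Result: IISIGPL


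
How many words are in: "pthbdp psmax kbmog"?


Input string: 'pthbdp psmax kbmog'
Operation: split by spaces
Words found: 'pthbdp', 'psmax', 'kbmog'
Word count: 3


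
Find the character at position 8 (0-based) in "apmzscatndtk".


Input string: 'apmzscatndtk'
Operation: get character at index 8
Index mapping: s[0]='a', s[1]='p', s[2]='m', s[3]='z', s[4]='s', s[5]='c', s[6]='a', s[7]='t', s[8]='n'
Result: 'n'


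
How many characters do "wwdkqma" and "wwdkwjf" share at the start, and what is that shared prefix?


String 1: 'wwdkqma'
String 2: 'wwdkwjf'
Compare position by position:
pos 0: 'w' vs 'w' match
pos 1: 'w' vs 'w' match
pos 2: 'd' vs 'd' match
pos 3: 'k' vs 'k' match
pos 4: 'q' vs 'w' differ -> stop
Longest common prefix: "wwdk" (length 4)


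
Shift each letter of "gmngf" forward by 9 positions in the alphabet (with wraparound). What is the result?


Input: 'gmngf', shift = 9
Operation: for each letter, (position + 9) mod 26
Mapping: 'g'(6+9=15)->'p', 'm'(12+9=21)->'v', 'n'(13+9=22)->'w', 'g'(6+9=15)->'p', 'f'(5+9=14)->'o'
Result: pvwpo


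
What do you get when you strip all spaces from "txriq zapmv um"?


Input string: 'txriq zapmv um'
Operation: remove all spaces
Words: 'txriq', 'zapmv', 'um'
Join without spaces: txriqzapmvum


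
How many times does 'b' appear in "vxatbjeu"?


Input string: 'vxatbjeu'
Target character: 'b'
Scan each position: s[4]='b'
Matches found at indices: 4
Total: 1


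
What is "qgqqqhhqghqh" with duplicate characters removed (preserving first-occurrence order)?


Input: 'qgqqqhhqghqh'
Operation: keep first occurrence of each character
Scan: s[0]='q' new -> keep; s[1]='g' new -> keep; s[2]='q' seen -> skip; s[3]='q' seen -> skip; s[4]='q' seen -> skip; s[5]='h' new -> keep; s[6]='h' seen -> skip; s[7]='q' seen -> skip; s[8]='g' seen -> skip; s[9]='h' seen -> skip; s[10]='q' seen -> skip; s[11]='h' seen -> skip
Result: qgh


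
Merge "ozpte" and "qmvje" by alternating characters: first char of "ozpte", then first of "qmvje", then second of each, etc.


String 1: 'ozpte'
String 2: 'qmvje'
Operation: alternate characters
Pairs: 'o'+'q', 'z'+'m', 'p'+'v', 't'+'j', 'e'+'e'
Result: oqzmpvtjee


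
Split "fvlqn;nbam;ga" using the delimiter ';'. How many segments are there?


Input string: 'fvlqn;nbam;ga'
Delimiter: ';'
Split result: 'fvlqn', 'nbam', 'ga'
Number of parts: 3


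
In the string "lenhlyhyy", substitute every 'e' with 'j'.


Input string: 'lenhlyhyy'
Operation: replace 'e' with 'j'
Positions of 'e': 1
After replacement: ljnhlyhyy


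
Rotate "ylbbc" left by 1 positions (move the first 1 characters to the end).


Input: 'ylbbc', shift = 1
Operation: split at index 1 and swap parts
Front part s[0:1] = 'y'
Back part s[1:] = 'lbbc'
Rotated = back + front = 'lbbc' + 'y'
Result: lbbcy


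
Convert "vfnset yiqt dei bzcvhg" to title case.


Input string: 'vfnset yiqt dei bzcvhg'
Operation: capitalize first letter of each word
Word transformations: 'vfnset'->'Vfnset', 'yiqt'->'Yiqt', 'dei'->'Dei', 'bzcvhg'->'Bzcvhg'
Result: Vfnset Yiqt Dei Bzcvhg


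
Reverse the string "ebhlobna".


Input string: 'ebhlobna'
Operation: reverse character order
Original order: 'e' -> 'b' -> 'h' -> 'l' -> 'o' -> 'b' -> 'n' -> 'a'
Reversed order: 'a' -> 'n' -> 'b' -> 'o' -> 'l' -> 'h' -> 'b' -> 'e'
Result: anbolhbe


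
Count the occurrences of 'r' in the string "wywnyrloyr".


Input string: 'wywnyrloyr'
Target character: 'r'
Scan each position: s[5]='r', s[9]='r'
Matches found at indices: 5, 9
Total: 2


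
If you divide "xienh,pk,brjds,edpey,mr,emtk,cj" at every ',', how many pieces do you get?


Input string: 'xienh,pk,brjds,edpey,mr,emtk,cj'
Delimiter: ','
Split result: 'xienh', 'pk', 'brjds', 'edpey', 'mr', 'emtk', 'cj'
Number of parts: 7


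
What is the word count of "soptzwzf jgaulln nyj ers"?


Input string: 'soptzwzf jgaulln nyj ers'
Operation: split by spaces
Words found: 'soptzwzf', 'jgaulln', 'nyj', 'ers'
Word count: 4


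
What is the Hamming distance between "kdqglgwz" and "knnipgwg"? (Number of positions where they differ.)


String 1: 'kdqglgwz'
String 2: 'knnipgwg'
Compare each position: pos 0: 'k'=='k', pos 1: 'd'!='n', pos 2: 'q'!='n', pos 3: 'g'!='i', pos 4: 'l'!='p', pos 5: 'g'=='g', pos 6: 'w'=='w', pos 7: 'z'!='g'
Differing positions: 5
Hamming distance: 5


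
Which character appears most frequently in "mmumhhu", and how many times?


Input: 'mmumhhu'
Operation: tally each character
Counts: 'h':2, 'm':3, 'u':2
Maximum: 'm' appears 3 times


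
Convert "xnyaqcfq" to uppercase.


Input string: 'xnyaqcfq'
Operation: convert each letter to uppercase
Mapping: 'x'->'X', 'n'->'N', 'y'->'Y', 'a'->'A', 'q'->'Q', 'c'->'C', 'f'->'F', 'q'->'Q'
Result: XNYAQCFQ


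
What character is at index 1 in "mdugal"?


Input string: 'mdugal'
Operation: get character at index 1
Index mapping: s[0]='m', s[1]='d'
Result: 'd'


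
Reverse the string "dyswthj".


Input string: 'dyswthj'
Operation: reverse character order
Original order: 'd' -> 'y' -> 's' -> 'w' -> 't' -> 'h' -> 'j'
Reversed order: 'j' -> 'h' -> 't' -> 'w' -> 's' -> 'y' -> 'd'
Result: jhtwsyd


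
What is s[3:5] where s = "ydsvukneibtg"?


Input string: 'ydsvukneibtg'
Operation: slice [3:5]
Extract characters: s[3]='v', s[4]='u'
Result: vu


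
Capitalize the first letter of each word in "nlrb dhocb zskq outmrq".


Input string: 'nlrb dhocb zskq outmrq'
Operation: capitalize first letter of each word
Word transformations: 'nlrb'->'Nlrb', 'dhocb'->'Dhocb', 'zskq'->'Zskq', 'outmrq'->'Outmrq'
Result: Nlrb Dhocb Zskq Outmrq


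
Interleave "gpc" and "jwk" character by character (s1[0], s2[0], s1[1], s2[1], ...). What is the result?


String 1: 'gpc'
String 2: 'jwk'
Operation: alternate characters
Pairs: 'g'+'j', 'p'+'w', 'c'+'k'
Result: gjpwck


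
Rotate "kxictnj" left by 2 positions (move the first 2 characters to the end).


Input: 'kxictnj', shift = 2
Operation: split at index 2 and swap parts
Front part s[0:2] = 'kx'
Back part s[2:] = 'ictnj'
Rotated = back + front = 'ictnj' + 'kx'
Result: ictnjkx


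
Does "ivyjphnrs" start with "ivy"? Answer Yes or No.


Input string: 'ivyjphnrs'
Prefix to check: 'ivy'
First 3 characters of input: 'ivy'
Match: True
Result: Yes


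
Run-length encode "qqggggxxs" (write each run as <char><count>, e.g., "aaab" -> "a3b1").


Input: 'qqggggxxs'
Operation: identify consecutive runs
Runs: 'qq' -> q2, 'gggg' -> g4, 'xx' -> x2, 's' -> s1
Encoded: q2g4x2s1


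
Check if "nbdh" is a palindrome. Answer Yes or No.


Input string: 'nbdh'
Reversed: 'hdbn'
Compare pairs: s[0]='n' vs s[3]='h' (mismatch), s[1]='b' vs s[2]='d' (mismatch)
Palindrome: No


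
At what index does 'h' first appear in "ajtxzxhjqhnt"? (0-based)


Input string: 'ajtxzxhjqhnt'
Target: 'h'
Scanning left to right: s[0]='a', s[1]='j', s[2]='t', s[3]='x', s[4]='z', s[5]='x', s[6]='h'
First match at index: 6


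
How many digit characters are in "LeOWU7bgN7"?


Input string: 'LeOWU7bgN7'
Operation: count digit characters (0-9)
Scan: 'L', 'e', 'O', 'W', 'U', '7'(digit), 'b', 'g', 'N', '7'(digit)
Digits found: 2
Result: 2


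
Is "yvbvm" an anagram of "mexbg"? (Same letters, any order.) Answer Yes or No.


String 1: 'mexbg' -> sorted: 'begmx'
String 2: 'yvbvm' -> sorted: 'bmvvy'
Compare sorted forms: 'begmx' != 'bmvvy'
Anagram: No


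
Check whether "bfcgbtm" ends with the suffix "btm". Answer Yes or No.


Input string: 'bfcgbtm'
Suffix to check: 'btm'
Last 3 characters of input: 'btm'
Match: True
Result: Yes


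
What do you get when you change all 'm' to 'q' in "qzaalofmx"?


Input string: 'qzaalofmx'
Operation: replace 'm' with 'q'
Positions of 'm': 7
After replacement: qzaalofqx


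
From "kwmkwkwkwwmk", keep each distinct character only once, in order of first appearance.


Input: 'kwmkwkwkwwmk'
Operation: keep first occurrence of each character
Scan: s[0]='k' new -> keep; s[1]='w' new -> keep; s[2]='m' new -> keep; s[3]='k' seen -> skip; s[4]='w' seen -> skip; s[5]='k' seen -> skip; s[6]='w' seen -> skip; s[7]='k' seen -> skip; s[8]='w' seen -> skip; s[9]='w' seen -> skip; s[10]='m' seen -> skip; s[11]='k' seen -> skip
Result: kwm


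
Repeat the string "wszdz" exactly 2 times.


Input string: 'wszdz'
Operation: repeat 2 times
Concatenation: 'wszdz' + 'wszdz'
Result: wszdzwszdz


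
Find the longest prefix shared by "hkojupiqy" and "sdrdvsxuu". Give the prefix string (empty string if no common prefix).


String 1: 'hkojupiqy'
String 2: 'sdrdvsxuu'
Compare position by position:
pos 0: 'h' vs 's' differ -> stop
Longest common prefix: "" (length 0)


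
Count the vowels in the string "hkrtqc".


Input string: 'hkrtqc'
Operation: count vowels (a, e, i, o, u)
Scan: s[0]='h', s[1]='k', s[2]='r', s[3]='t', s[4]='q', s[5]='c'
Vowels found: 0
Result: 0


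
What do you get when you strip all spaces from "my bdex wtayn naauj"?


Input string: 'my bdex wtayn naauj'
Operation: remove all spaces
Words: 'my', 'bdex', 'wtayn', 'naauj'
Join without spaces: mybdexwtaynnaauj


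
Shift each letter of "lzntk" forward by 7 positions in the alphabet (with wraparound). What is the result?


Input: 'lzntk', shift = 7
Operation: for each letter, (position + 7) mod 26
Mapping: 'l'(11+7=18)->'s', 'z'(25+7=32, 32 mod 26=6)->'g', 'n'(13+7=20)->'u', 't'(19+7=26, 26 mod 26=0)->'a', 'k'(10+7=17)->'r'
Result: sguar


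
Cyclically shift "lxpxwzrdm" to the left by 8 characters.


Input: 'lxpxwzrdm', shift = 8
Operation: split at index 8 and swap parts
Front part s[0:8] = 'lxpxwzrd'
Back part s[8:] = 'm'
Rotated = back + front = 'm' + 'lxpxwzrd'
Result: mlxpxwzrd


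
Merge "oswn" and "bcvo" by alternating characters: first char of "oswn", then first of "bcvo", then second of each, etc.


String 1: 'oswn'
String 2: 'bcvo'
Operation: alternate characters
Pairs: 'o'+'b', 's'+'c', 'w'+'v', 'n'+'o'
Result: obscwvno


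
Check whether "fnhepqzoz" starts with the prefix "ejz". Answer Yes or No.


Input string: 'fnhepqzoz'
Prefix to check: 'ejz'
First 3 characters of input: 'fnh'
Match: False
Result: No


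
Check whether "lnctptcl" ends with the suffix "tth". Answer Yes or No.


Input string: 'lnctptcl'
Suffix to check: 'tth'
Last 3 characters of input: 'tcl'
Match: False
Result: No


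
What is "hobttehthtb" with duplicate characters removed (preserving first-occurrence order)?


Input: 'hobttehthtb'
Operation: keep first occurrence of each character
Scan: s[0]='h' new -> keep; s[1]='o' new -> keep; s[2]='b' new -> keep; s[3]='t' new -> keep; s[4]='t' seen -> skip; s[5]='e' new -> keep; s[6]='h' seen -> skip; s[7]='t' seen -> skip; s[8]='h' seen -> skip; s[9]='t' seen -> skip; s[10]='b' seen -> skip
Result: hobte


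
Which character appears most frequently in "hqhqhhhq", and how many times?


Input: 'hqhqhhhq'
Operation: tally each character
Counts: 'h':5, 'q':3
Maximum: 'h' appears 5 times
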